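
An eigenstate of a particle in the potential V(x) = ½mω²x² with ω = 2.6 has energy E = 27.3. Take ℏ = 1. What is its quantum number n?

Invert E_n = (n + ½)ℏω: n = E/ℏω − ½ = 10.000, so n = 10.

n = 10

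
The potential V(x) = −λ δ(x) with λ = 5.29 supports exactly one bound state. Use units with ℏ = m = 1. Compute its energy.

E = -14.0

The bound state is ψ(x) = √κ e^{−κ|x|}. The derivative jump ψ'(0⁺) − ψ'(0⁻) = −(2mλ/ℏ²)ψ(0) fixes κ = mλ/ℏ² = 5.290.
Then E = −ℏ²κ²/(2m) = −mλ²/(2ℏ²) = -13.99.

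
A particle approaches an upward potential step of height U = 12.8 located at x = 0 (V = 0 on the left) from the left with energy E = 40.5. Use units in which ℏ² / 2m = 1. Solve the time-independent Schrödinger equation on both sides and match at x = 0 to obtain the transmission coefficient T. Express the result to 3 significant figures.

T = 0.991

The wavenumbers are k₁ = √(2mE)/ℏ = 6.364 on the left and k₂ = √(2m(E − U))/ℏ = 5.263 on the right.
Matching ψ and ψ′ at x = 0 gives r = (k₁ − k₂)/(k₁ + k₂), so R = r² = 0.008965 and T = 1 − R = 0.9910.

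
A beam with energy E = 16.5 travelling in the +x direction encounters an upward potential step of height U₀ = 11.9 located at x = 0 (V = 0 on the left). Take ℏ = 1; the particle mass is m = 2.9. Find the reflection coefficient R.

The wavenumbers are k₁ = √(2mE)/ℏ = 9.783 on the left and k₂ = √(2m(E − U₀))/ℏ = 5.165 on the right.
Continuity of ψ and ψ′ at the step yields the reflection amplitude r = (k₁ − k₂)/(k₁ + k₂) = 0.3089; thus R = |r|² = 0.09542, T = 0.9046.

R = 0.0954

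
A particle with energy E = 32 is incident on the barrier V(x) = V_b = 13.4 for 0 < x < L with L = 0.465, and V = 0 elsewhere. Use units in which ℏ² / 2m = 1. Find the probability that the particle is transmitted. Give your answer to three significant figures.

T = 0.942

E > V_b: inside the barrier k₂ = √(2m(E − V_b))/ℏ = 4.313, k₂L = 2.005.
T = [1 + V_b² sin²(k₂L) / (4E(E − V_b))]⁻¹ = 1/1.062 = 0.942.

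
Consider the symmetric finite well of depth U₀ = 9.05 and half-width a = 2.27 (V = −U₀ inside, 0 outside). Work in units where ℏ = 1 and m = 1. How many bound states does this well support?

The dimensionless depth is z₀ = a√(2mU₀)/ℏ = 2.27 × √(18.10) = 9.658.
A new bound state (alternating even/odd) appears each time z₀ passes a multiple of π/2, so N = ⌊2z₀/π⌋ + 1 = ⌊6.148⌋ + 1 = 7.

N = 7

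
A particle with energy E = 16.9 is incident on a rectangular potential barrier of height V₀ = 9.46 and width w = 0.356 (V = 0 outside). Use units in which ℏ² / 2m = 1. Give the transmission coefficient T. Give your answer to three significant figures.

Above the barrier the interior wavenumber is k₂ = √(2m(E − V₀))/ℏ = 2.728, giving phase k₂w = 0.9710.
Matching at both interfaces gives T⁻¹ = 1 + V₀² sin²(k₂w) / [4E(E − V₀)] = 1.121, hence T = 0.892.

T = 0.892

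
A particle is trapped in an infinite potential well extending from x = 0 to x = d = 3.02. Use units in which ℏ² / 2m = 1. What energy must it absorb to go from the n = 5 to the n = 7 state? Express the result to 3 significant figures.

E_n = n²π²ℏ²/(2md²), so ΔE = (7² − 5²) π²ℏ²/(2md²).
ΔE = 24 × π² / (2 × 0.5 × 3.02²) = 25.97.

ΔE = 26.0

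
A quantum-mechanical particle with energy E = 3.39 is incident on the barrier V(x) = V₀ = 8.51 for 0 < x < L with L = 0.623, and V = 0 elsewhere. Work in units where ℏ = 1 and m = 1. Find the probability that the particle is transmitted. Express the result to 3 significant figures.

T = 0.0688

Since E < V₀ the interior solution is evanescent with decay constant κ = √(2m(V₀ − E))/ℏ = 3.200.
κL = 1.994, sinh(κL) = 3.603.
Matching ψ, ψ′ at both faces gives T = [1 + V₀² sinh²(κL) / (4E(V₀ − E))]⁻¹ = 1/14.54 = 0.0688.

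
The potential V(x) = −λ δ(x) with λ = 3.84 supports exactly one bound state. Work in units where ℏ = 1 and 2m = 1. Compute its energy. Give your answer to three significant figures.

The bound state is ψ(x) = √κ e^{−κ|x|}. The derivative jump ψ'(0⁺) − ψ'(0⁻) = −(2mλ/ℏ²)ψ(0) fixes κ = mλ/ℏ² = 1.920.
Then E = −ℏ²κ²/(2m) = −mλ²/(2ℏ²) = -3.686.

E = -3.69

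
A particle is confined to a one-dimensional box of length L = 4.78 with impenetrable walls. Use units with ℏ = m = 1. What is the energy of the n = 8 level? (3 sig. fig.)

Requiring ψ(0) = ψ(L) = 0 quantises k = nπ/L, hence E_n = ℏ²k²/2m = n²π²ℏ²/(2mL²).
E_8 = 8² × π² / (2 × 1 × 4.78²) = 13.82.

E = 13.8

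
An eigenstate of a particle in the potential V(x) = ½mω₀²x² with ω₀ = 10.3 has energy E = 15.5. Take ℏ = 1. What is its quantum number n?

n = 1

Invert E_n = (n + ½)ℏω₀: n = E/ℏω₀ − ½ = 1.005, so n = 1.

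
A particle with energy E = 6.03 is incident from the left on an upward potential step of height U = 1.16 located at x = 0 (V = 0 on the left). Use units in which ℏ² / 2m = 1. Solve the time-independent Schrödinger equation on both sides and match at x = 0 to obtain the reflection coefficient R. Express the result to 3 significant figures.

The wavenumbers are k₁ = √(2mE)/ℏ = 2.456 on the left and k₂ = √(2m(E − U))/ℏ = 2.207 on the right.
Continuity of ψ and ψ′ at the step yields the reflection amplitude r = (k₁ − k₂)/(k₁ + k₂) = 0.05336; thus R = |r|² = 0.002848, T = 0.9972.

R = 0.00285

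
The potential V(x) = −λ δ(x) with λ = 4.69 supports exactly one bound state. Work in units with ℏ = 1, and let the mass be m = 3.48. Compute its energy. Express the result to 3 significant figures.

The bound state is ψ(x) = √κ e^{−κ|x|}. The derivative jump ψ'(0⁺) − ψ'(0⁻) = −(2mλ/ℏ²)ψ(0) fixes κ = mλ/ℏ² = 16.32.
Then E = −ℏ²κ²/(2m) = −mλ²/(2ℏ²) = -38.27.

E = -38.3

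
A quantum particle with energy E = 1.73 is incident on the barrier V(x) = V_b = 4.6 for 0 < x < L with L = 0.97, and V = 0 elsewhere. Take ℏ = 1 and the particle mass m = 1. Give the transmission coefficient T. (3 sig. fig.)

T = 0.0354

Since E < V_b the interior solution is evanescent with decay constant κ = √(2m(V_b − E))/ℏ = 2.396.
κL = 2.324, sinh(κL) = 5.059.
The exact tunnelling result is T⁻¹ = 1 + V_b² sinh²(κL) / [4E(V_b − E)] = 28.27, so T = 0.0354.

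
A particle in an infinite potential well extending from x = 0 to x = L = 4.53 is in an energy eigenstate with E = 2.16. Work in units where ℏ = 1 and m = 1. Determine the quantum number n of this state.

n = 3

For an infinite well E_n = n²π²ℏ²/(2mL²), so n = (L/πℏ)√(2mE).
n = (4.53/π) × √(2 × 1 × 2.16) = 2.997 → n = 3.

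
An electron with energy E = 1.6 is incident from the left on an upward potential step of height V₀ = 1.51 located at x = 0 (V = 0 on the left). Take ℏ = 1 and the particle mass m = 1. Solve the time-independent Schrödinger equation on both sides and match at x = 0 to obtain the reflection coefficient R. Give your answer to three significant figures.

On each side the TISE gives plane waves with k = √(2m(E − V))/ℏ: k₁ = √(2·1·1.6) = 1.789, k₂ = √(2·1·0.09) = 0.4243.
Continuity of ψ and ψ′ at the step yields the reflection amplitude r = (k₁ − k₂)/(k₁ + k₂) = 0.6166; thus R = |r|² = 0.3802, T = 0.6198.

R = 0.380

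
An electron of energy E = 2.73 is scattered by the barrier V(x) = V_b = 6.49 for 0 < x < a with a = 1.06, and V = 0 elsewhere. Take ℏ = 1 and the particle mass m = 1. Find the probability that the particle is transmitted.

E < V_b: inside the barrier ψ ∝ e^{±κx} with κ = √(2m(V_b − E))/ℏ = 2.742.
κa = 2.907, sinh(κa) = 9.122.
Matching ψ, ψ′ at both faces gives T = [1 + V_b² sinh²(κa) / (4E(V_b − E))]⁻¹ = 1/86.36 = 0.0116.

T = 0.0116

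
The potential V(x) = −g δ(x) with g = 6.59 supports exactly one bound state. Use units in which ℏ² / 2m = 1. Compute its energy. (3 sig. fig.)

E = -10.9

For x ≠ 0 the bound state is ψ ∝ e^{−κ|x|}; integrating the TISE across the delta gives the cusp condition 2κ = 2mg/ℏ², so κ = 3.295.
Then E = −ℏ²κ²/(2m) = −mg²/(2ℏ²) = -10.86.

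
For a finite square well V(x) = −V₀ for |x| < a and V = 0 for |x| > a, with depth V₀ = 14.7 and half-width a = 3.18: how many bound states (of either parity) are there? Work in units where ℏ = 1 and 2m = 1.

N = 8

Define the well-strength parameter z₀ = (a/ℏ)√(2mV₀) = 3.18 × √(2·0.5·14.7) = 12.19.
The even/odd transcendental equations gain one root per π/2 in z₀, giving N = 1 + ⌊2z₀/π⌋ = 1 + ⌊7.762⌋ = 8.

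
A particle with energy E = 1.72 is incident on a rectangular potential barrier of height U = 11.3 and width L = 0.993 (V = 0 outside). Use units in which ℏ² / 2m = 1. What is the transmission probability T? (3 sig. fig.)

Since E < U the interior solution is evanescent with decay constant κ = √(2m(U − E))/ℏ = 3.095.
κL = 3.073, sinh(κL) = 10.79.
Matching ψ, ψ′ at both faces gives T = [1 + U² sinh²(κL) / (4E(U − E))]⁻¹ = 1/226.4 = 0.00442.

T = 0.00442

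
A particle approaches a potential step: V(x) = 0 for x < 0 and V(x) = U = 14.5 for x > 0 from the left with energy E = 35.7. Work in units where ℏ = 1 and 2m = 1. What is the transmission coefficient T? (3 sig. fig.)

The wavenumbers are k₁ = √(2mE)/ℏ = 5.975 on the left and k₂ = √(2m(E − U))/ℏ = 4.604 on the right.
Continuity of ψ and ψ′ at the step yields the reflection amplitude r = (k₁ − k₂)/(k₁ + k₂) = 0.1296; thus R = |r|² = 0.01678, T = 0.9832.

T = 0.983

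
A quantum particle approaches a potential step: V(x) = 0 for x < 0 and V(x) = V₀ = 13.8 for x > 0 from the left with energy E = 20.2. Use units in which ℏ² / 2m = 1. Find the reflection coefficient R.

R = 0.0782

The wavenumbers are k₁ = √(2mE)/ℏ = 4.494 on the left and k₂ = √(2m(E − V₀))/ℏ = 2.530 on the right.
Matching ψ and ψ′ at x = 0 gives r = (k₁ − k₂)/(k₁ + k₂), so R = r² = 0.07823 and T = 1 − R = 0.9218.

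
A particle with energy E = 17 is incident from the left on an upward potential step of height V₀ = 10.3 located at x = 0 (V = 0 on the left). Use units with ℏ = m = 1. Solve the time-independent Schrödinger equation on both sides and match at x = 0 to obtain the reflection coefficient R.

R = 0.0523

The wavenumbers are k₁ = √(2mE)/ℏ = 5.831 on the left and k₂ = √(2m(E − V₀))/ℏ = 3.661 on the right.
Matching ψ and ψ′ at x = 0 gives r = (k₁ − k₂)/(k₁ + k₂), so R = r² = 0.05229 and T = 1 − R = 0.9477.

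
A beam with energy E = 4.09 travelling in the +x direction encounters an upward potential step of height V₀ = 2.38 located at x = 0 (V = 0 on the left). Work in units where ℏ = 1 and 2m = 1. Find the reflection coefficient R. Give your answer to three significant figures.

R = 0.0461

The wavenumbers are k₁ = √(2mE)/ℏ = 2.022 on the left and k₂ = √(2m(E − V₀))/ℏ = 1.308 on the right.
Continuity of ψ and ψ′ at the step yields the reflection amplitude r = (k₁ − k₂)/(k₁ + k₂) = 0.2146; thus R = |r|² = 0.04606, T = 0.9539.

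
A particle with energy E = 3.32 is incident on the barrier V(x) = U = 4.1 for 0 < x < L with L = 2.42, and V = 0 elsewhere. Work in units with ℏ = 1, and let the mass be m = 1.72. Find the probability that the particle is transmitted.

Since E < U the interior solution is evanescent with decay constant κ = √(2m(U − E))/ℏ = 1.638.
κL = 3.964, sinh(κL) = 26.33.
Matching ψ, ψ′ at both faces gives T = [1 + U² sinh²(κL) / (4E(U − E))]⁻¹ = 1/1126 = 0.000888.

T = 0.000888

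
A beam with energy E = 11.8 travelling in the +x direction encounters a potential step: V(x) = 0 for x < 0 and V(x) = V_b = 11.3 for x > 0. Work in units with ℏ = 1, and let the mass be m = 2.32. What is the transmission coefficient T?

On each side the TISE gives plane waves with k = √(2m(E − V))/ℏ: k₁ = √(2·2.32·11.8) = 7.399, k₂ = √(2·2.32·0.5) = 1.523.
Matching ψ and ψ′ at x = 0 gives r = (k₁ − k₂)/(k₁ + k₂), so R = r² = 0.4337 and T = 1 − R = 0.5663.

T = 0.566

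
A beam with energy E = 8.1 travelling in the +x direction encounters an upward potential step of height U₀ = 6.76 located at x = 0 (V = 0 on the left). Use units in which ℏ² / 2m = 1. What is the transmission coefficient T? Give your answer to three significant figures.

On each side the TISE gives plane waves with k = √(2m(E − V))/ℏ: k₁ = √(2·½·8.1) = 2.846, k₂ = √(2·½·1.34) = 1.158.
Matching ψ and ψ′ at x = 0 gives r = (k₁ − k₂)/(k₁ + k₂), so R = r² = 0.1779 and T = 1 − R = 0.8221.

T = 0.822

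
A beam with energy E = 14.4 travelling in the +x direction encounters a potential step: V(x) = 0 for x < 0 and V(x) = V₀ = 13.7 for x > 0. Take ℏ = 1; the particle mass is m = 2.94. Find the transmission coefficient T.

The wavenumbers are k₁ = √(2mE)/ℏ = 9.202 on the left and k₂ = √(2m(E − V₀))/ℏ = 2.029 on the right.
Continuity of ψ and ψ′ at the step yields the reflection amplitude r = (k₁ − k₂)/(k₁ + k₂) = 0.6387; thus R = |r|² = 0.4079, T = 0.5921.

T = 0.592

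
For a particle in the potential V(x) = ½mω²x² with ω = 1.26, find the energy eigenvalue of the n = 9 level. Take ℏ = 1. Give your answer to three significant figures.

E = 12.0

The oscillator eigenvalues are E_n = ℏω(n + ½), so E_9 = 1.26 × 9.5 = 11.97.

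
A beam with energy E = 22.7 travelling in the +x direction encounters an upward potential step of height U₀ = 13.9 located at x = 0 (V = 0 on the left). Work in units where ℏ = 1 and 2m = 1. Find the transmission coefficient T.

The wavenumbers are k₁ = √(2mE)/ℏ = 4.764 on the left and k₂ = √(2m(E − U₀))/ℏ = 2.966 on the right.
Matching ψ and ψ′ at x = 0 gives r = (k₁ − k₂)/(k₁ + k₂), so R = r² = 0.05409 and T = 1 − R = 0.9459.

T = 0.946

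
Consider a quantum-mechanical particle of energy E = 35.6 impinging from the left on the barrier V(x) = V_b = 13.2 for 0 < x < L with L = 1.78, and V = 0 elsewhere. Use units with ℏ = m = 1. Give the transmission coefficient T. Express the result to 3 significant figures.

Above the barrier the interior wavenumber is k₂ = √(2m(E − V_b))/ℏ = 6.693, giving phase k₂L = 11.91.
Matching at both interfaces gives T⁻¹ = 1 + V_b² sin²(k₂L) / [4E(E − V_b)] = 1.020, hence T = 0.980.

T = 0.980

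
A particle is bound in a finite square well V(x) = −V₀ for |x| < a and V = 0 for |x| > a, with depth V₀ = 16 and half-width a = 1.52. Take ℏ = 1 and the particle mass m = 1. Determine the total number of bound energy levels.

The dimensionless depth is z₀ = a√(2mV₀)/ℏ = 1.52 × √(32.00) = 8.598.
A new bound state (alternating even/odd) appears each time z₀ passes a multiple of π/2, so N = ⌊2z₀/π⌋ + 1 = ⌊5.474⌋ + 1 = 6.

N = 6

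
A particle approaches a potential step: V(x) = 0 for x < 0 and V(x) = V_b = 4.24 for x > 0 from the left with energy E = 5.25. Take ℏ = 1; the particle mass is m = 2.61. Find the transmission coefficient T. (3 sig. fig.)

T = 0.848

On each side the TISE gives plane waves with k = √(2m(E − V))/ℏ: k₁ = √(2·2.61·5.25) = 5.235, k₂ = √(2·2.61·1.01) = 2.296.
Continuity of ψ and ψ′ at the step yields the reflection amplitude r = (k₁ − k₂)/(k₁ + k₂) = 0.3902; thus R = |r|² = 0.1523, T = 0.8477.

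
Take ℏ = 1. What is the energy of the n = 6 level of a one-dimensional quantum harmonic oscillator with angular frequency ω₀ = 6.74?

E = 43.8

The oscillator eigenvalues are E_n = ℏω₀(n + ½), so E_6 = 6.74 × 6.5 = 43.81.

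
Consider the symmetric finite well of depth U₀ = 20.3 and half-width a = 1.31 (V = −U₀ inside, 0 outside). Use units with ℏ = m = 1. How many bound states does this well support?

The dimensionless depth is z₀ = a√(2mU₀)/ℏ = 1.31 × √(40.60) = 8.347.
The even/odd transcendental equations gain one root per π/2 in z₀, giving N = 1 + ⌊2z₀/π⌋ = 1 + ⌊5.314⌋ = 6.

N = 6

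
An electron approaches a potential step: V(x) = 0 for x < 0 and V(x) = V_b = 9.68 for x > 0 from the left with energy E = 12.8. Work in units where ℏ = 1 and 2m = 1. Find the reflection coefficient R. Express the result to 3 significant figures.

The wavenumbers are k₁ = √(2mE)/ℏ = 3.578 on the left and k₂ = √(2m(E − V_b))/ℏ = 1.766 on the right.
Continuity of ψ and ψ′ at the step yields the reflection amplitude r = (k₁ − k₂)/(k₁ + k₂) = 0.3389; thus R = |r|² = 0.1149, T = 0.8851.

R = 0.115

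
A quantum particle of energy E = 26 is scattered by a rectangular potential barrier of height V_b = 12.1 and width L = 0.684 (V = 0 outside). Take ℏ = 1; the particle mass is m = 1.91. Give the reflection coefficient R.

Above the barrier the interior wavenumber is k₂ = √(2m(E − V_b))/ℏ = 7.287, giving phase k₂L = 4.984.
T = [1 + V_b² sin²(k₂L) / (4E(E − V_b))]⁻¹ = 1/1.094 = 0.914.
R = 1 − T = 0.0859.

R = 0.0859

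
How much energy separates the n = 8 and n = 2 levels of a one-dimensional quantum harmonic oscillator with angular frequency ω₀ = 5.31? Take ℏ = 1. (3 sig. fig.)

E_n = ℏω₀(n + ½), so ΔE = (8 − 2) ℏω₀ = 6 × 5.31 = 31.86.

ΔE = 31.9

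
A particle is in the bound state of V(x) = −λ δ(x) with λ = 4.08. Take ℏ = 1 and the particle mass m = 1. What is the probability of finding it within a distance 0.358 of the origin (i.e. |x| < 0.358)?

P = 0.946

The normalised bound state is ψ = √κ e^{−κ|x|} with κ = mλ/ℏ² = 4.080.
P(|x| < d) = ∫_{−d}^{d} κ e^{−2κ|x|} dx = 1 − e^{−2κd} = 1 − e^{−2.921} = 0.9461.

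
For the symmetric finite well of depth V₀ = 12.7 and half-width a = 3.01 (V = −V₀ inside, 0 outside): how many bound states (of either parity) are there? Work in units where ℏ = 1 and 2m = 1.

N = 7

The dimensionless depth is z₀ = a√(2mV₀)/ℏ = 3.01 × √(12.70) = 10.73.
A new bound state (alternating even/odd) appears each time z₀ passes a multiple of π/2, so N = ⌊2z₀/π⌋ + 1 = ⌊6.829⌋ + 1 = 7.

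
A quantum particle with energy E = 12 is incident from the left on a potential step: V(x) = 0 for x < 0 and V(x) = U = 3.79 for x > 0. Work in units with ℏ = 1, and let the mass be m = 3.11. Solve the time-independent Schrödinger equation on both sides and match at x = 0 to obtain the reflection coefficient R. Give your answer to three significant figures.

R = 0.00895

The wavenumbers are k₁ = √(2mE)/ℏ = 8.639 on the left and k₂ = √(2m(E − U))/ℏ = 7.146 on the right.
Continuity of ψ and ψ′ at the step yields the reflection amplitude r = (k₁ − k₂)/(k₁ + k₂) = 0.09460; thus R = |r|² = 0.008950, T = 0.9910.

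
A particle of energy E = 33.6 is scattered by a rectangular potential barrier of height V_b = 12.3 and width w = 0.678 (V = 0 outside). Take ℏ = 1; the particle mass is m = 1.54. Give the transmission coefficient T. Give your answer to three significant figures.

T = 0.974

Above the barrier the interior wavenumber is k₂ = √(2m(E − V_b))/ℏ = 8.100, giving phase k₂w = 5.492.
Matching at both interfaces gives T⁻¹ = 1 + V_b² sin²(k₂w) / [4E(E − V_b)] = 1.027, hence T = 0.974.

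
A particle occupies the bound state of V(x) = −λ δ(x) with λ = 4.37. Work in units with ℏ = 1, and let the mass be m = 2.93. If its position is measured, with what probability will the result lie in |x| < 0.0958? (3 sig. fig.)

The normalised bound state is ψ = √κ e^{−κ|x|} with κ = mλ/ℏ² = 12.80.
P(|x| < d) = ∫_{−d}^{d} κ e^{−2κ|x|} dx = 1 − e^{−2κd} = 1 − e^{−2.453} = 0.9140.

P = 0.914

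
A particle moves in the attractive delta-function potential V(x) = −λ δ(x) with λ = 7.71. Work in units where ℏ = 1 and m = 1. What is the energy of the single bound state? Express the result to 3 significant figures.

For x ≠ 0 the bound state is ψ ∝ e^{−κ|x|}; integrating the TISE across the delta gives the cusp condition 2κ = 2mλ/ℏ², so κ = 7.710.
Then E = −ℏ²κ²/(2m) = −mλ²/(2ℏ²) = -29.72.

E = -29.7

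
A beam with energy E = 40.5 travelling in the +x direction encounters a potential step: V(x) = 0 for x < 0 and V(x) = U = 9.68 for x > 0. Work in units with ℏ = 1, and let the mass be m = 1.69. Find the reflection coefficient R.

The wavenumbers are k₁ = √(2mE)/ℏ = 11.70 on the left and k₂ = √(2m(E − U))/ℏ = 10.21 on the right.
Matching ψ and ψ′ at x = 0 gives r = (k₁ − k₂)/(k₁ + k₂), so R = r² = 0.004648 and T = 1 − R = 0.9954.

R = 0.00465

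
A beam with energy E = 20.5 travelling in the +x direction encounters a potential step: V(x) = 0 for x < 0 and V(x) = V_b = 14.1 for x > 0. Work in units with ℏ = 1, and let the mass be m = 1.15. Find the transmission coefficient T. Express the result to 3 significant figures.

On each side the TISE gives plane waves with k = √(2m(E − V))/ℏ: k₁ = √(2·1.15·20.5) = 6.867, k₂ = √(2·1.15·6.4) = 3.837.
Matching ψ and ψ′ at x = 0 gives r = (k₁ − k₂)/(k₁ + k₂), so R = r² = 0.08014 and T = 1 − R = 0.9199.

T = 0.920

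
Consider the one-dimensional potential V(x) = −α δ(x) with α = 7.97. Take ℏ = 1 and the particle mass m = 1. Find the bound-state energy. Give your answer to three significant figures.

E = -31.8

For x ≠ 0 the bound state is ψ ∝ e^{−κ|x|}; integrating the TISE across the delta gives the cusp condition 2κ = 2mα/ℏ², so κ = 7.970.
Then E = −ℏ²κ²/(2m) = −mα²/(2ℏ²) = -31.76.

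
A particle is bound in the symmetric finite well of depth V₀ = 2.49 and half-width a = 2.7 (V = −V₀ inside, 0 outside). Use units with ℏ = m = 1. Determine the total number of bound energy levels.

Define the well-strength parameter z₀ = (a/ℏ)√(2mV₀) = 2.7 × √(2·1·2.49) = 6.025.
The even/odd transcendental equations gain one root per π/2 in z₀, giving N = 1 + ⌊2z₀/π⌋ = 1 + ⌊3.836⌋ = 4.

N = 4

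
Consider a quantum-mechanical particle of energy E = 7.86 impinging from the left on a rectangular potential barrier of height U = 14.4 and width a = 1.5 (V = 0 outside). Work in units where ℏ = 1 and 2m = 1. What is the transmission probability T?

E < U: inside the barrier ψ ∝ e^{±κx} with κ = √(2m(U − E))/ℏ = 2.557.
κa = 3.836, sinh(κa) = 23.16.
Matching ψ, ψ′ at both faces gives T = [1 + U² sinh²(κa) / (4E(U − E))]⁻¹ = 1/541.9 = 0.00185.

T = 0.00185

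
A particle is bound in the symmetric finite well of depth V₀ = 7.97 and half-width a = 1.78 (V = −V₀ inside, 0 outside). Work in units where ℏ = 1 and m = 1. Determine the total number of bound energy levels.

N = 5

Define the well-strength parameter z₀ = (a/ℏ)√(2mV₀) = 1.78 × √(2·1·7.97) = 7.107.
The even/odd transcendental equations gain one root per π/2 in z₀, giving N = 1 + ⌊2z₀/π⌋ = 1 + ⌊4.524⌋ = 5.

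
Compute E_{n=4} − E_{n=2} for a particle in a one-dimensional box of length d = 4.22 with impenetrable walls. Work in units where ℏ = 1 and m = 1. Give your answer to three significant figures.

ΔE = 3.33

E_n = n²π²ℏ²/(2md²), so ΔE = (4² − 2²) π²ℏ²/(2md²).
ΔE = 12 × π² / (2 × 1 × 4.22²) = 3.325.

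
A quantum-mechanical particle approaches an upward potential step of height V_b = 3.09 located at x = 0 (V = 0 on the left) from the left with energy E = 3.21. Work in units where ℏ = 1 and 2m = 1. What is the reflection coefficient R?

On each side the TISE gives plane waves with k = √(2m(E − V))/ℏ: k₁ = √(2·½·3.21) = 1.792, k₂ = √(2·½·0.12) = 0.3464.
Matching ψ and ψ′ at x = 0 gives r = (k₁ − k₂)/(k₁ + k₂), so R = r² = 0.4569 and T = 1 − R = 0.5431.

R = 0.457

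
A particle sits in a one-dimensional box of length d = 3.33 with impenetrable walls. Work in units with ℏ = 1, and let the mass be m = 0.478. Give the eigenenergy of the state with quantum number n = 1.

E = 0.931

The infinite-well eigenfunctions ψ_n = √(2/d) sin(nπx/d) vanish at both walls, giving E_n = n²π²ℏ²/(2md²).
E_1 = 1² × π² / (2 × 0.478 × 3.33²) = 0.9310.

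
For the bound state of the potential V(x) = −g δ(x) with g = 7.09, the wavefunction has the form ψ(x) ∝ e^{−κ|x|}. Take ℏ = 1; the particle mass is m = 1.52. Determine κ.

κ = 10.8

Integrating the TISE across x = 0 gives the cusp condition ψ'(0⁺) − ψ'(0⁻) = −(2mg/ℏ²)ψ(0).
With ψ ∝ e^{−κ|x|} this yields −2κ = −2mg/ℏ², so κ = mg/ℏ² = 10.78.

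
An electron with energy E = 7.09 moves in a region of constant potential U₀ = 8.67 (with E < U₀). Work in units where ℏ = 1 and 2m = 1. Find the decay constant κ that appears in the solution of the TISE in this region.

κ = 1.26

Since E < U₀ the TISE in this region is ψ'' = κ²ψ with κ = √(2m(U₀ − E))/ℏ.
κ = √(2 × 0.5 × 1.58) = 1.257.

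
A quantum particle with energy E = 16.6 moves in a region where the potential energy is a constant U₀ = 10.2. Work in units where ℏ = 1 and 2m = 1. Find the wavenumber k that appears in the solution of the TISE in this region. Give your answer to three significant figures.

k = 2.53

With E > U₀ the solution is oscillatory, ψ ∝ e^{±ikx} with k = √(2m(E − U₀))/ℏ.
k = √(2 × 0.5 × 6.4) = 2.530.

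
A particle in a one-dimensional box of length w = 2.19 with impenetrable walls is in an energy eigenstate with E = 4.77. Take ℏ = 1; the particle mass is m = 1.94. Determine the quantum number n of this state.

From E_n = n²π²ℏ²/(2mw²) invert to n = √(2mw²E)/(πℏ).
n = (2.19/π) × √(2 × 1.94 × 4.77) = 2.999 → n = 3.

n = 3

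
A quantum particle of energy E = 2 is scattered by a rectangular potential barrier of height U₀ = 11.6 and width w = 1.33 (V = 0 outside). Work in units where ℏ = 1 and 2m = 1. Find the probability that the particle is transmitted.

T = 0.000601

Since E < U₀ the interior solution is evanescent with decay constant κ = √(2m(U₀ − E))/ℏ = 3.098.
κw = 4.121, sinh(κw) = 30.80.
The exact tunnelling result is T⁻¹ = 1 + U₀² sinh²(κw) / [4E(U₀ − E)] = 1663, so T = 0.000601.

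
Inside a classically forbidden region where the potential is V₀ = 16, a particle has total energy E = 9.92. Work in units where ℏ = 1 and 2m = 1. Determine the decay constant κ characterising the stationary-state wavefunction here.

Since E < V₀ the TISE in this region is ψ'' = κ²ψ with κ = √(2m(V₀ − E))/ℏ.
κ = √(2 × 0.5 × 6.08) = 2.466.

κ = 2.47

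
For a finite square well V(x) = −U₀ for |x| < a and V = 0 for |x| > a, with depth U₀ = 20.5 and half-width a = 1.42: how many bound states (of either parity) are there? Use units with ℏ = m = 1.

N = 6

The dimensionless depth is z₀ = a√(2mU₀)/ℏ = 1.42 × √(41.00) = 9.092.
The even/odd transcendental equations gain one root per π/2 in z₀, giving N = 1 + ⌊2z₀/π⌋ = 1 + ⌊5.788⌋ = 6.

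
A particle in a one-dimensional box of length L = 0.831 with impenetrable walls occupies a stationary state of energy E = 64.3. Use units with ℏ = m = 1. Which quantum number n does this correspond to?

n = 3

For an infinite well E_n = n²π²ℏ²/(2mL²), so n = (L/πℏ)√(2mE).
n = (0.831/π) × √(2 × 1 × 64.3) = 3.000 → n = 3.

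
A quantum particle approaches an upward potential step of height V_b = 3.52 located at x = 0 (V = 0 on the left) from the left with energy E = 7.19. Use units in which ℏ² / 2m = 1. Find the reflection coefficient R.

R = 0.0277

The wavenumbers are k₁ = √(2mE)/ℏ = 2.681 on the left and k₂ = √(2m(E − V_b))/ℏ = 1.916 on the right.
Continuity of ψ and ψ′ at the step yields the reflection amplitude r = (k₁ − k₂)/(k₁ + k₂) = 0.1666; thus R = |r|² = 0.02774, T = 0.9723.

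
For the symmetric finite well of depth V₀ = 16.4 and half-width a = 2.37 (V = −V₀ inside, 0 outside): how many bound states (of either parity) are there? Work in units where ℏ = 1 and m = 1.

N = 9

The dimensionless depth is z₀ = a√(2mV₀)/ℏ = 2.37 × √(32.80) = 13.57.
A new bound state (alternating even/odd) appears each time z₀ passes a multiple of π/2, so N = ⌊2z₀/π⌋ + 1 = ⌊8.641⌋ + 1 = 9.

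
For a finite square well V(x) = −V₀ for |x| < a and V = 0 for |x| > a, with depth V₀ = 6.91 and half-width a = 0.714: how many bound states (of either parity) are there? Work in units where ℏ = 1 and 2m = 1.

Define the well-strength parameter z₀ = (a/ℏ)√(2mV₀) = 0.714 × √(2·0.5·6.91) = 1.877.
The even/odd transcendental equations gain one root per π/2 in z₀, giving N = 1 + ⌊2z₀/π⌋ = 1 + ⌊1.195⌋ = 2.

N = 2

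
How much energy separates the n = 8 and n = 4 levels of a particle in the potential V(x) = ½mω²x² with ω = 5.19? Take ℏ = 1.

E_n = ℏω(n + ½), so ΔE = (8 − 4) ℏω = 4 × 5.19 = 20.76.

ΔE = 20.8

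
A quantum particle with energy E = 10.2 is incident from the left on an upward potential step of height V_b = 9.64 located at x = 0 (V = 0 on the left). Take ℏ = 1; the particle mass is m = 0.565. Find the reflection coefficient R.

R = 0.385

On each side the TISE gives plane waves with k = √(2m(E − V))/ℏ: k₁ = √(2·0.565·10.2) = 3.395, k₂ = √(2·0.565·0.56) = 0.7955.
Matching ψ and ψ′ at x = 0 gives r = (k₁ − k₂)/(k₁ + k₂), so R = r² = 0.3848 and T = 1 − R = 0.6152.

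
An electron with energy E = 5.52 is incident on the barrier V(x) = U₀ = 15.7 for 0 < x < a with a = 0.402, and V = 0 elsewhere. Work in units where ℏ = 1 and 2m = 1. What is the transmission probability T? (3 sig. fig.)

T = 0.248

Since E < U₀ the interior solution is evanescent with decay constant κ = √(2m(U₀ − E))/ℏ = 3.191.
κa = 1.283, sinh(κa) = 1.664.
The exact tunnelling result is T⁻¹ = 1 + U₀² sinh²(κa) / [4E(U₀ − E)] = 4.038, so T = 0.248.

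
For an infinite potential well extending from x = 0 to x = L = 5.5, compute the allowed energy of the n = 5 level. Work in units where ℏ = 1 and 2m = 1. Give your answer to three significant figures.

E = 8.16

The infinite-well eigenfunctions ψ_n = √(2/L) sin(nπx/L) vanish at both walls, giving E_n = n²π²ℏ²/(2mL²).
E_5 = 5² × π² / (2 × 0.5 × 5.5²) = 8.157.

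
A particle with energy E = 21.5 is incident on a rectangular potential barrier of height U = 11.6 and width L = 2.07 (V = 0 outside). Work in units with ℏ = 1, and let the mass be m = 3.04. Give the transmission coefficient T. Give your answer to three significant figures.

Above the barrier the interior wavenumber is k₂ = √(2m(E − U))/ℏ = 7.758, giving phase k₂L = 16.06.
Matching at both interfaces gives T⁻¹ = 1 + U² sin²(k₂L) / [4E(E − U)] = 1.019, hence T = 0.982.

T = 0.982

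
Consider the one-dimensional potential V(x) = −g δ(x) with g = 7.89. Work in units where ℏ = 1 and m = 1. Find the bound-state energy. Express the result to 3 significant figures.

The bound state is ψ(x) = √κ e^{−κ|x|}. The derivative jump ψ'(0⁺) − ψ'(0⁻) = −(2mg/ℏ²)ψ(0) fixes κ = mg/ℏ² = 7.890.
Then E = −ℏ²κ²/(2m) = −mg²/(2ℏ²) = -31.13.

E = -31.1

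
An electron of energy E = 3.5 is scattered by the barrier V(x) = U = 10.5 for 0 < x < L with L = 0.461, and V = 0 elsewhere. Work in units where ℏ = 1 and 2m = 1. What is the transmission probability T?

T = 0.271

E < U: inside the barrier ψ ∝ e^{±κx} with κ = √(2m(U − E))/ℏ = 2.646.
κL = 1.220, sinh(κL) = 1.545.
Matching ψ, ψ′ at both faces gives T = [1 + U² sinh²(κL) / (4E(U − E))]⁻¹ = 1/3.687 = 0.271.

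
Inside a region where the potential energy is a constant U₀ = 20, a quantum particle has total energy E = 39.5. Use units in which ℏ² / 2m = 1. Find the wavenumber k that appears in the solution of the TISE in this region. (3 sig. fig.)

With E > U₀ the solution is oscillatory, ψ ∝ e^{±ikx} with k = √(2m(E − U₀))/ℏ.
k = √(2 × 0.5 × 19.5) = 4.416.

k = 4.42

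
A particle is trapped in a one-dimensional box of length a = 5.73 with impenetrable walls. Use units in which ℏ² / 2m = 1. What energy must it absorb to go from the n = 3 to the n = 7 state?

E_n = n²π²ℏ²/(2ma²), so ΔE = (7² − 3²) π²ℏ²/(2ma²).
ΔE = 40 × π² / (2 × 0.5 × 5.73²) = 12.02.

ΔE = 12.0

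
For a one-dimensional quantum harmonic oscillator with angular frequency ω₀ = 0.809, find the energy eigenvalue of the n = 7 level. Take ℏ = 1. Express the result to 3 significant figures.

Using E_n = (n + ½)ℏω₀: E_7 = 7.5 × 0.809 = 6.068.

E = 6.07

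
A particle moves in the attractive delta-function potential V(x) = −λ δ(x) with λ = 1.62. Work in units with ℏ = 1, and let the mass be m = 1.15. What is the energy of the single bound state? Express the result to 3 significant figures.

E = -1.51

The bound state is ψ(x) = √κ e^{−κ|x|}. The derivative jump ψ'(0⁺) − ψ'(0⁻) = −(2mλ/ℏ²)ψ(0) fixes κ = mλ/ℏ² = 1.863.
Then E = −ℏ²κ²/(2m) = −mλ²/(2ℏ²) = -1.509.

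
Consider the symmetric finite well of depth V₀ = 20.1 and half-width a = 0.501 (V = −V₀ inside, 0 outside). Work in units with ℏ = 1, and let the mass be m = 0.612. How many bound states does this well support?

N = 2

Define the well-strength parameter z₀ = (a/ℏ)√(2mV₀) = 0.501 × √(2·0.612·20.1) = 2.485.
A new bound state (alternating even/odd) appears each time z₀ passes a multiple of π/2, so N = ⌊2z₀/π⌋ + 1 = ⌊1.582⌋ + 1 = 2.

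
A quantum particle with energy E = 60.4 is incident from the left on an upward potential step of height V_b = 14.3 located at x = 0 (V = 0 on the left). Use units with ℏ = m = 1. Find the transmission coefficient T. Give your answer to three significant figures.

The wavenumbers are k₁ = √(2mE)/ℏ = 10.99 on the left and k₂ = √(2m(E − V_b))/ℏ = 9.602 on the right.
Continuity of ψ and ψ′ at the step yields the reflection amplitude r = (k₁ − k₂)/(k₁ + k₂) = 0.06744; thus R = |r|² = 0.004548, T = 0.9955.

T = 0.995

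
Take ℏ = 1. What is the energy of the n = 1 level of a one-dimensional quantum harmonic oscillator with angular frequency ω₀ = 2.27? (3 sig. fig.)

E = 3.41

Using E_n = (n + ½)ℏω₀: E_1 = 1.5 × 2.27 = 3.405.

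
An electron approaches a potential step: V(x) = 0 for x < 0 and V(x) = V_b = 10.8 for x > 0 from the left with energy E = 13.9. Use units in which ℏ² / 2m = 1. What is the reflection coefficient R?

R = 0.128

On each side the TISE gives plane waves with k = √(2m(E − V))/ℏ: k₁ = √(2·½·13.9) = 3.728, k₂ = √(2·½·3.1) = 1.761.
Matching ψ and ψ′ at x = 0 gives r = (k₁ − k₂)/(k₁ + k₂), so R = r² = 0.1285 and T = 1 − R = 0.8715.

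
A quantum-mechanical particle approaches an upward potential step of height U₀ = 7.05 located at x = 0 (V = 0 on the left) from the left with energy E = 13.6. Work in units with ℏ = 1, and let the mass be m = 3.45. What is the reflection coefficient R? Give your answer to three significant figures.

R = 0.0326

The wavenumbers are k₁ = √(2mE)/ℏ = 9.687 on the left and k₂ = √(2m(E − U₀))/ℏ = 6.723 on the right.
Matching ψ and ψ′ at x = 0 gives r = (k₁ − k₂)/(k₁ + k₂), so R = r² = 0.03263 and T = 1 − R = 0.9674.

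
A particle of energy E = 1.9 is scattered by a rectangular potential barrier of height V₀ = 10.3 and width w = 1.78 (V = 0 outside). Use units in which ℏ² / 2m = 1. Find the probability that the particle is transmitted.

T = 0.0000795

Since E < V₀ the interior solution is evanescent with decay constant κ = √(2m(V₀ − E))/ℏ = 2.898.
κw = 5.159, sinh(κw) = 86.99.
Matching ψ, ψ′ at both faces gives T = [1 + V₀² sinh²(κw) / (4E(V₀ − E))]⁻¹ = 1/12580 = 0.0000795.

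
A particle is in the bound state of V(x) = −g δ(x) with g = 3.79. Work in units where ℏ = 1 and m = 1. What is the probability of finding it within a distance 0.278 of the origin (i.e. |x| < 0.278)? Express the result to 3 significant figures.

The normalised bound state is ψ = √κ e^{−κ|x|} with κ = mg/ℏ² = 3.790.
P(|x| < d) = ∫_{−d}^{d} κ e^{−2κ|x|} dx = 1 − e^{−2κd} = 1 − e^{−2.107} = 0.8784.

P = 0.878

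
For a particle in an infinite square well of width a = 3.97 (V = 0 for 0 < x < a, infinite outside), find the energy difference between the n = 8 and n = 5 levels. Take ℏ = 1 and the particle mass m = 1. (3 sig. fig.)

ΔE = 12.2

E_n = n²π²ℏ²/(2ma²), so ΔE = (8² − 5²) π²ℏ²/(2ma²).
ΔE = 39 × π² / (2 × 1 × 3.97²) = 12.21.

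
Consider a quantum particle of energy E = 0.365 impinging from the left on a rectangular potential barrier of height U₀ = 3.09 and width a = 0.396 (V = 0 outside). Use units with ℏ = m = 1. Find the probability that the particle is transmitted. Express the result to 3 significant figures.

Since E < U₀ the interior solution is evanescent with decay constant κ = √(2m(U₀ − E))/ℏ = 2.335.
κa = 0.9245, sinh(κa) = 1.062.
Matching ψ, ψ′ at both faces gives T = [1 + U₀² sinh²(κa) / (4E(U₀ − E))]⁻¹ = 1/3.706 = 0.270.

T = 0.270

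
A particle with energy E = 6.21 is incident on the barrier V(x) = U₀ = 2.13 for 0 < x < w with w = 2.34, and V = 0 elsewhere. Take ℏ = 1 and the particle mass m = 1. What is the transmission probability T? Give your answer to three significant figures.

E > U₀: inside the barrier k₂ = √(2m(E − U₀))/ℏ = 2.857, k₂w = 6.684.
T = [1 + U₀² sin²(k₂w) / (4E(E − U₀))]⁻¹ = 1/1.007 = 0.993.

T = 0.993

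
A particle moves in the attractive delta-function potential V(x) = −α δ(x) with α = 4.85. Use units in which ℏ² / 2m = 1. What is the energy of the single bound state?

For x ≠ 0 the bound state is ψ ∝ e^{−κ|x|}; integrating the TISE across the delta gives the cusp condition 2κ = 2mα/ℏ², so κ = 2.425.
Then E = −ℏ²κ²/(2m) = −mα²/(2ℏ²) = -5.881.

E = -5.88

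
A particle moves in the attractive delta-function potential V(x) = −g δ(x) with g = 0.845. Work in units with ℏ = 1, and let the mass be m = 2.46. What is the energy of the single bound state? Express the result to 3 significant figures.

For x ≠ 0 the bound state is ψ ∝ e^{−κ|x|}; integrating the TISE across the delta gives the cusp condition 2κ = 2mg/ℏ², so κ = 2.079.
Then E = −ℏ²κ²/(2m) = −mg²/(2ℏ²) = -0.8783.

E = -0.878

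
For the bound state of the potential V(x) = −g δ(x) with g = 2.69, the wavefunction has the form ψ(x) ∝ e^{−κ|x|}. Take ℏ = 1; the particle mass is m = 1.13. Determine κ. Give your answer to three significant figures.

Integrate −(ℏ²/2m)ψ'' − gδ(x)ψ = Eψ from −ε to +ε: the ψ'' term gives ψ'(0⁺) − ψ'(0⁻) and the δ term gives −(2mg/ℏ²)ψ(0).
With ψ ∝ e^{−κ|x|} this yields −2κ = −2mg/ℏ², so κ = mg/ℏ² = 3.040.

κ = 3.04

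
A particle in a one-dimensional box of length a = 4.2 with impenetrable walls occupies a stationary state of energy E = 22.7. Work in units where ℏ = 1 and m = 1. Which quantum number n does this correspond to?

For an infinite well E_n = n²π²ℏ²/(2ma²), so n = (a/πℏ)√(2mE).
n = (4.2/π) × √(2 × 1 × 22.7) = 9.008 → n = 9.

n = 9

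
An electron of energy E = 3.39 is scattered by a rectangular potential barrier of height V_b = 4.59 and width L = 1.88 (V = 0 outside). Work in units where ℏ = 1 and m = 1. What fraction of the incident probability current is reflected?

R = 0.991

E < V_b: inside the barrier ψ ∝ e^{±κx} with κ = √(2m(V_b − E))/ℏ = 1.549.
κL = 2.912, sinh(κL) = 9.174.
Matching ψ, ψ′ at both faces gives T = [1 + V_b² sinh²(κL) / (4E(V_b − E))]⁻¹ = 1/110.0 = 0.00909.
R = 1 − T = 0.991.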